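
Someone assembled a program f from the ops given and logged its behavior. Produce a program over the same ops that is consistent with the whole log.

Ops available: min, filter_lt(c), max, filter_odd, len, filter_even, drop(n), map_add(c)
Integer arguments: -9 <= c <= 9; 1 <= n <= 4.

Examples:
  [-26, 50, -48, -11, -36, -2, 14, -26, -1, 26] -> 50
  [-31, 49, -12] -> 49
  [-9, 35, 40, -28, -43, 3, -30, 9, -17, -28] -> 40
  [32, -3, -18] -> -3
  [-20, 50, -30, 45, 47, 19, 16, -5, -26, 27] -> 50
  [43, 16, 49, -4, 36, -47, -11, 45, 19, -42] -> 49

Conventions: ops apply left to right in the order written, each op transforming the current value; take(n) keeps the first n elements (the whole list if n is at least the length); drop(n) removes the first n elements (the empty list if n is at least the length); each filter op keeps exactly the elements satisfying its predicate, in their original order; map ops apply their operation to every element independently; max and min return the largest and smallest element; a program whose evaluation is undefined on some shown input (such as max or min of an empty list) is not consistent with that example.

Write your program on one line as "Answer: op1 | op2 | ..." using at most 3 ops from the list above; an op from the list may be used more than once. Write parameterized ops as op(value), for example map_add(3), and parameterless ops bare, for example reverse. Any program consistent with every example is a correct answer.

drop(1) | max

Check, running the answer program on each example:
  [-26, 50, -48, -11, -36, -2, 14, -26, -1, 26] -> [50, -48, -11, -36, -2, 14, -26, -1, 26] -> 50
  [-31, 49, -12] -> [49, -12] -> 49
  [-9, 35, 40, -28, -43, 3, -30, 9, -17, -28] -> [35, 40, -28, -43, 3, -30, 9, -17, -28] -> 40
  [32, -3, -18] -> [-3, -18] -> -3
  [-20, 50, -30, 45, 47, 19, 16, -5, -26, 27] -> [50, -30, 45, 47, 19, 16, -5, -26, 27] -> 50
  [43, 16, 49, -4, 36, -47, -11, 45, 19, -42] -> [16, 49, -4, 36, -47, -11, 45, 19, -42] -> 49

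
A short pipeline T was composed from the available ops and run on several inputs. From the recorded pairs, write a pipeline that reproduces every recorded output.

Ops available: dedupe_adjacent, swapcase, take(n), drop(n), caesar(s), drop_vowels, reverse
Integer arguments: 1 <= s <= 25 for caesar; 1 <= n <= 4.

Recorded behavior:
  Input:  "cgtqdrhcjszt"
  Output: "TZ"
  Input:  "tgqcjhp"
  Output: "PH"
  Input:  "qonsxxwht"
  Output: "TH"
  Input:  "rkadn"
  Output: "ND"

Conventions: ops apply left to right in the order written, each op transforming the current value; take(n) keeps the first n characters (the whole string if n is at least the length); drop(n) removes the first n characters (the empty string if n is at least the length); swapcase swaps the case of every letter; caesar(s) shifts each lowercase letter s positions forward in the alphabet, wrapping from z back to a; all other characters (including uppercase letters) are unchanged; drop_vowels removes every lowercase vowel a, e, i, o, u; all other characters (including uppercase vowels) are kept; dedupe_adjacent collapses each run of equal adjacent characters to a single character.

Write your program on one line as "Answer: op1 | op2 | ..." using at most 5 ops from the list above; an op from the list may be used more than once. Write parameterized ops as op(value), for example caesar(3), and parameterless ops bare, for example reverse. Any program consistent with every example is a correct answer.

drop_vowels | reverse | swapcase | take(2)

Check, running the answer program on each example:
  "cgtqdrhcjszt" -> "cgtqdrhcjszt" -> "tzsjchrdqtgc" -> "TZSJCHRDQTGC" -> "TZ"
  "tgqcjhp" -> "tgqcjhp" -> "phjcqgt" -> "PHJCQGT" -> "PH"
  "qonsxxwht" -> "qnsxxwht" -> "thwxxsnq" -> "THWXXSNQ" -> "TH"
  "rkadn" -> "rkdn" -> "ndkr" -> "NDKR" -> "ND"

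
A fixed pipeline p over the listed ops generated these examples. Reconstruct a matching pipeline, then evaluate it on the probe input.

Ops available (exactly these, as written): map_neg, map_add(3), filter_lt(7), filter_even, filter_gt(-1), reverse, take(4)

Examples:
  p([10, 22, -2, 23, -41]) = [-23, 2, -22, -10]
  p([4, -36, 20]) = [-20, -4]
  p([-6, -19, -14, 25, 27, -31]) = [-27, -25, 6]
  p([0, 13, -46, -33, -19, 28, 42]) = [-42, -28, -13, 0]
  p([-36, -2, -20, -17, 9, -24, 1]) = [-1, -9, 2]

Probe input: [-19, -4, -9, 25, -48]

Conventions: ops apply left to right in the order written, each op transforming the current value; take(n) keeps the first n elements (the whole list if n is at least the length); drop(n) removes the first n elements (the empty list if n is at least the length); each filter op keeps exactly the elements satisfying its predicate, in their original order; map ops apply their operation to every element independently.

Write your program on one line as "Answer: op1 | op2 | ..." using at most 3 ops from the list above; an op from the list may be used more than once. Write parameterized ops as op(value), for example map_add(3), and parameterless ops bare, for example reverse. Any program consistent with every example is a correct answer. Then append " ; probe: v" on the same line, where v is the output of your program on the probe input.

reverse | map_neg | filter_lt(7) ; probe: [-25, 4]

Check, running the answer program on each example:
  [10, 22, -2, 23, -41] -> [-41, 23, -2, 22, 10] -> [41, -23, 2, -22, -10] -> [-23, 2, -22, -10]
  [4, -36, 20] -> [20, -36, 4] -> [-20, 36, -4] -> [-20, -4]
  [-6, -19, -14, 25, 27, -31] -> [-31, 27, 25, -14, -19, -6] -> [31, -27, -25, 14, 19, 6] -> [-27, -25, 6]
  [0, 13, -46, -33, -19, 28, 42] -> [42, 28, -19, -33, -46, 13, 0] -> [-42, -28, 19, 33, 46, -13, 0] -> [-42, -28, -13, 0]
  [-36, -2, -20, -17, 9, -24, 1] -> [1, -24, 9, -17, -20, -2, -36] -> [-1, 24, -9, 17, 20, 2, 36] -> [-1, -9, 2]
  probe: [-19, -4, -9, 25, -48] -> [-48, 25, -9, -4, -19] -> [48, -25, 9, 4, 19] -> [-25, 4]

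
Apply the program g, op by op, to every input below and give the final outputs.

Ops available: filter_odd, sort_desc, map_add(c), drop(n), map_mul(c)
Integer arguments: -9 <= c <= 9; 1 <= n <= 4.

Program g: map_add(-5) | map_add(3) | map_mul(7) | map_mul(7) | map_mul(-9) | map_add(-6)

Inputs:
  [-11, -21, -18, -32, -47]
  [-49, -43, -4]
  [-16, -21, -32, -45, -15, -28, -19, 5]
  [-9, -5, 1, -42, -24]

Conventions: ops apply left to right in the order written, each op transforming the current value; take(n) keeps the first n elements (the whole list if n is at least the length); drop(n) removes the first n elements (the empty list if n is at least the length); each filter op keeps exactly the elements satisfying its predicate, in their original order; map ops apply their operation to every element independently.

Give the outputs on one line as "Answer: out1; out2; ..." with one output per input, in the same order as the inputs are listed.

[5727, 10137, 8814, 14988, 21603]; [22485, 19839, 2640]; [7932, 10137, 14988, 20721, 7491, 13224, 9255, -1329]; [4845, 3081, 435, 19398, 11460]

Execution, op by op:
  [-11, -21, -18, -32, -47] -> [-16, -26, -23, -37, -52] -> [-13, -23, -20, -34, -49] -> [-91, -161, -140, -238, -343] -> [-637, -1127, -980, -1666, -2401] -> [5733, 10143, 8820, 14994, 21609] -> [5727, 10137, 8814, 14988, 21603]
  [-49, -43, -4] -> [-54, -48, -9] -> [-51, -45, -6] -> [-357, -315, -42] -> [-2499, -2205, -294] -> [22491, 19845, 2646] -> [22485, 19839, 2640]
  [-16, -21, -32, -45, -15, -28, -19, 5] -> [-21, -26, -37, -50, -20, -33, -24, 0] -> [-18, -23, -34, -47, -17, -30, -21, 3] -> [-126, -161, -238, -329, -119, -210, -147, 21] -> [-882, -1127, -1666, -2303, -833, -1470, -1029, 147] -> [7938, 10143, 14994, 20727, 7497, 13230, 9261, -1323] -> [7932, 10137, 14988, 20721, 7491, 13224, 9255, -1329]
  [-9, -5, 1, -42, -24] -> [-14, -10, -4, -47, -29] -> [-11, -7, -1, -44, -26] -> [-77, -49, -7, -308, -182] -> [-539, -343, -49, -2156, -1274] -> [4851, 3087, 441, 19404, 11466] -> [4845, 3081, 435, 19398, 11460]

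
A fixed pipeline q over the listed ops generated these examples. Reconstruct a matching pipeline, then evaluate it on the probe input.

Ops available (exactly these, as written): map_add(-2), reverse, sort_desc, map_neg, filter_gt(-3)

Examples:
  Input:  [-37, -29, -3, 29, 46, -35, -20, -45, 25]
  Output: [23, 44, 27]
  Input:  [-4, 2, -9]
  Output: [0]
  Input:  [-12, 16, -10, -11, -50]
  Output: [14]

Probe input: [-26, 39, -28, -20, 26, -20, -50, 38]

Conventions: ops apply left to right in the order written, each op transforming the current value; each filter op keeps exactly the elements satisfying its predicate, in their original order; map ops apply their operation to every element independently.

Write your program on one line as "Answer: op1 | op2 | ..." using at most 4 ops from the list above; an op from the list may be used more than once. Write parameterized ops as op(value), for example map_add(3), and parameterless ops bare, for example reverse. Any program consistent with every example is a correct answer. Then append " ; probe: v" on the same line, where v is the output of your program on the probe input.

map_add(-2) | filter_gt(-3) | reverse ; probe: [36, 24, 37]

Check, running the answer program on each example:
  [-37, -29, -3, 29, 46, -35, -20, -45, 25] -> [-39, -31, -5, 27, 44, -37, -22, -47, 23] -> [27, 44, 23] -> [23, 44, 27]
  [-4, 2, -9] -> [-6, 0, -11] -> [0] -> [0]
  [-12, 16, -10, -11, -50] -> [-14, 14, -12, -13, -52] -> [14] -> [14]
  probe: [-26, 39, -28, -20, 26, -20, -50, 38] -> [-28, 37, -30, -22, 24, -22, -52, 36] -> [37, 24, 36] -> [36, 24, 37]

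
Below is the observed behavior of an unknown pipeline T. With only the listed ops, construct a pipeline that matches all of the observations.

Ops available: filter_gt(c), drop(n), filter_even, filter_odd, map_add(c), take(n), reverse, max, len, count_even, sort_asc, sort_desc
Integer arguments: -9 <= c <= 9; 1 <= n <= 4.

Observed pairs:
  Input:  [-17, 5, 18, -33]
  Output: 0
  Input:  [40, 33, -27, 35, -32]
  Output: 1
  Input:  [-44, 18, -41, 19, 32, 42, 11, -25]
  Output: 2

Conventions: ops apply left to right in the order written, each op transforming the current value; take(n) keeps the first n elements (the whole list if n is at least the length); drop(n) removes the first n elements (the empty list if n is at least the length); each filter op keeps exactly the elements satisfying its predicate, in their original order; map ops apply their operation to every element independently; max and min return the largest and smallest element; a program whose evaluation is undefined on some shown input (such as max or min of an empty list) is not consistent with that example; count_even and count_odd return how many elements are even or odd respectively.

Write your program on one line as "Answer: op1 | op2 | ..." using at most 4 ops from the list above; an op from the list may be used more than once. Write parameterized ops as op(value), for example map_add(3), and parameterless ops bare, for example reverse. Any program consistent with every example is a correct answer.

sort_desc | drop(3) | filter_even | count_even

Check, running the answer program on each example:
  [-17, 5, 18, -33] -> [18, 5, -17, -33] -> [-33] -> [] -> 0
  [40, 33, -27, 35, -32] -> [40, 35, 33, -27, -32] -> [-27, -32] -> [-32] -> 1
  [-44, 18, -41, 19, 32, 42, 11, -25] -> [42, 32, 19, 18, 11, -25, -41, -44] -> [18, 11, -25, -41, -44] -> [18, -44] -> 2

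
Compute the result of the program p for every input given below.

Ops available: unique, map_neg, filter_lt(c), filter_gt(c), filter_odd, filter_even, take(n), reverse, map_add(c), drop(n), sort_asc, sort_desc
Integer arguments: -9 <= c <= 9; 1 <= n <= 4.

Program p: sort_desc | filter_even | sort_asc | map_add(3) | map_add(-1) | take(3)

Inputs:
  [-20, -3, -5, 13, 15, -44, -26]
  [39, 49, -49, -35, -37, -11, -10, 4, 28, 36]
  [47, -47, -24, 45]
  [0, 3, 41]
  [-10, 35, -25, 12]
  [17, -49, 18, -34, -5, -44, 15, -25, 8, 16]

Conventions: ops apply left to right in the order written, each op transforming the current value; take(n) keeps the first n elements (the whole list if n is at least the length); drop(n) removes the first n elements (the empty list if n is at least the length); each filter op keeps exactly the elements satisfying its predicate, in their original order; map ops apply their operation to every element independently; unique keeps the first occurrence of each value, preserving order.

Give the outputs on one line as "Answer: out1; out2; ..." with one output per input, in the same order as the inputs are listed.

[-42, -24, -18]; [-8, 6, 30]; [-22]; [2]; [-8, 14]; [-42, -32, 10]

Execution, op by op:
  [-20, -3, -5, 13, 15, -44, -26] -> [15, 13, -3, -5, -20, -26, -44] -> [-20, -26, -44] -> [-44, -26, -20] -> [-41, -23, -17] -> [-42, -24, -18] -> [-42, -24, -18]
  [39, 49, -49, -35, -37, -11, -10, 4, 28, 36] -> [49, 39, 36, 28, 4, -10, -11, -35, -37, -49] -> [36, 28, 4, -10] -> [-10, 4, 28, 36] -> [-7, 7, 31, 39] -> [-8, 6, 30, 38] -> [-8, 6, 30]
  [47, -47, -24, 45] -> [47, 45, -24, -47] -> [-24] -> [-24] -> [-21] -> [-22] -> [-22]
  [0, 3, 41] -> [41, 3, 0] -> [0] -> [0] -> [3] -> [2] -> [2]
  [-10, 35, -25, 12] -> [35, 12, -10, -25] -> [12, -10] -> [-10, 12] -> [-7, 15] -> [-8, 14] -> [-8, 14]
  [17, -49, 18, -34, -5, -44, 15, -25, 8, 16] -> [18, 17, 16, 15, 8, -5, -25, -34, -44, -49] -> [18, 16, 8, -34, -44] -> [-44, -34, 8, 16, 18] -> [-41, -31, 11, 19, 21] -> [-42, -32, 10, 18, 20] -> [-42, -32, 10]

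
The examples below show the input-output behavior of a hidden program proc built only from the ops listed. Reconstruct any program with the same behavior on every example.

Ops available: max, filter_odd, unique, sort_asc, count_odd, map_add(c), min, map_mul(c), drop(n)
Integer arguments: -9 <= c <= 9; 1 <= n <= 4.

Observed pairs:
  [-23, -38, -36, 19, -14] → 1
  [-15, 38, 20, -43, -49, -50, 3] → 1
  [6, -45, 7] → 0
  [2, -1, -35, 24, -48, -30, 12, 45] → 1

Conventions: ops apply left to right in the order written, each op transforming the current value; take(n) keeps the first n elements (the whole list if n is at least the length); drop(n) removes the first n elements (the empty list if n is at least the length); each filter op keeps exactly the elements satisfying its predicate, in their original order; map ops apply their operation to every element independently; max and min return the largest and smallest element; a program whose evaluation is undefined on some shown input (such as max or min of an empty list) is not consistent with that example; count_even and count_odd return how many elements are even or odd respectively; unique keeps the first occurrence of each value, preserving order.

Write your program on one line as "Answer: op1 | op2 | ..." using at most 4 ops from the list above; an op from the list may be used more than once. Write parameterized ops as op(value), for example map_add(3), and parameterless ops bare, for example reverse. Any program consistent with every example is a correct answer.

sort_asc | drop(4) | count_odd

Check, running the answer program on each example:
  [-23, -38, -36, 19, -14] -> [-38, -36, -23, -14, 19] -> [19] -> 1
  [-15, 38, 20, -43, -49, -50, 3] -> [-50, -49, -43, -15, 3, 20, 38] -> [3, 20, 38] -> 1
  [6, -45, 7] -> [-45, 6, 7] -> [] -> 0
  [2, -1, -35, 24, -48, -30, 12, 45] -> [-48, -35, -30, -1, 2, 12, 24, 45] -> [2, 12, 24, 45] -> 1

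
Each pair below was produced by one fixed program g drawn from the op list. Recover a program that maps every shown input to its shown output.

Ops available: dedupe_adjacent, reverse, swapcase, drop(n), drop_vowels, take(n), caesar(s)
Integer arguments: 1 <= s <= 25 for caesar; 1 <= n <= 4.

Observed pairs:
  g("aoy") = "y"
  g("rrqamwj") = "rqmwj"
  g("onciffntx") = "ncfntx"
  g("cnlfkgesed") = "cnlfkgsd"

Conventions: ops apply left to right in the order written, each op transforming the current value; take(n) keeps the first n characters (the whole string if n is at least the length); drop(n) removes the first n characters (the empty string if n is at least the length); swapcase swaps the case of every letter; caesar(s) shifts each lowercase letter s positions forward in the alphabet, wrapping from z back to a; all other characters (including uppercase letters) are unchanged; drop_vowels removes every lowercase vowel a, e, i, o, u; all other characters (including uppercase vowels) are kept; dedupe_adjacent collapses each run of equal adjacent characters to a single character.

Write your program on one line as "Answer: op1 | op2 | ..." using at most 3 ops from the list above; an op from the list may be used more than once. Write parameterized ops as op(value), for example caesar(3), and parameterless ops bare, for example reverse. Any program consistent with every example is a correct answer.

drop_vowels | dedupe_adjacent

Check, running the answer program on each example:
  "aoy" -> "y" -> "y"
  "rrqamwj" -> "rrqmwj" -> "rqmwj"
  "onciffntx" -> "ncffntx" -> "ncfntx"
  "cnlfkgesed" -> "cnlfkgsd" -> "cnlfkgsd"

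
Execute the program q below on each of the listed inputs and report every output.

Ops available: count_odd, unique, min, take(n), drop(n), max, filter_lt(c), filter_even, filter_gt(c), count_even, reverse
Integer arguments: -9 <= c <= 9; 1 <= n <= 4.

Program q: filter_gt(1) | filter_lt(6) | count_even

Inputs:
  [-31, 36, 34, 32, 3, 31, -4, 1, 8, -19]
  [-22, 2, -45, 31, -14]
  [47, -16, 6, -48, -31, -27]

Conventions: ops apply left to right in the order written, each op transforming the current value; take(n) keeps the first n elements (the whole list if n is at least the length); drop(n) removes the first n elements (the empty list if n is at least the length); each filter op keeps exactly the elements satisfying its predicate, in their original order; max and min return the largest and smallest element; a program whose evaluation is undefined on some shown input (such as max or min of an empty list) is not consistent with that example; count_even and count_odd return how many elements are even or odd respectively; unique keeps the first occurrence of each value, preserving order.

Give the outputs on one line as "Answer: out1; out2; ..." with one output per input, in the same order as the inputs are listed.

0; 1; 0

Execution, op by op:
  [-31, 36, 34, 32, 3, 31, -4, 1, 8, -19] -> [36, 34, 32, 3, 31, 8] -> [3] -> 0
  [-22, 2, -45, 31, -14] -> [2, 31] -> [2] -> 1
  [47, -16, 6, -48, -31, -27] -> [47, 6] -> [] -> 0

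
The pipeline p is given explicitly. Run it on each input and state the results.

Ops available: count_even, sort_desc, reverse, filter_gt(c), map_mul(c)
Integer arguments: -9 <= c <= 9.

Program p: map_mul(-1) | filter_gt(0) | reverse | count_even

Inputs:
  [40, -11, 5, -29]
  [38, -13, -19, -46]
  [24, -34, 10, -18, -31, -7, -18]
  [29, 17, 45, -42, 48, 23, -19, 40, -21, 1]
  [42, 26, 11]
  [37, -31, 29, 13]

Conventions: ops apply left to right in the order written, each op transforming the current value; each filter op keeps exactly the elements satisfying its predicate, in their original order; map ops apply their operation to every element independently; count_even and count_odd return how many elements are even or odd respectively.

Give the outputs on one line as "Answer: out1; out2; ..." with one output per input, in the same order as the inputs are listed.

0; 1; 3; 1; 0; 0

Execution, op by op:
  [40, -11, 5, -29] -> [-40, 11, -5, 29] -> [11, 29] -> [29, 11] -> 0
  [38, -13, -19, -46] -> [-38, 13, 19, 46] -> [13, 19, 46] -> [46, 19, 13] -> 1
  [24, -34, 10, -18, -31, -7, -18] -> [-24, 34, -10, 18, 31, 7, 18] -> [34, 18, 31, 7, 18] -> [18, 7, 31, 18, 34] -> 3
  [29, 17, 45, -42, 48, 23, -19, 40, -21, 1] -> [-29, -17, -45, 42, -48, -23, 19, -40, 21, -1] -> [42, 19, 21] -> [21, 19, 42] -> 1
  [42, 26, 11] -> [-42, -26, -11] -> [] -> [] -> 0
  [37, -31, 29, 13] -> [-37, 31, -29, -13] -> [31] -> [31] -> 0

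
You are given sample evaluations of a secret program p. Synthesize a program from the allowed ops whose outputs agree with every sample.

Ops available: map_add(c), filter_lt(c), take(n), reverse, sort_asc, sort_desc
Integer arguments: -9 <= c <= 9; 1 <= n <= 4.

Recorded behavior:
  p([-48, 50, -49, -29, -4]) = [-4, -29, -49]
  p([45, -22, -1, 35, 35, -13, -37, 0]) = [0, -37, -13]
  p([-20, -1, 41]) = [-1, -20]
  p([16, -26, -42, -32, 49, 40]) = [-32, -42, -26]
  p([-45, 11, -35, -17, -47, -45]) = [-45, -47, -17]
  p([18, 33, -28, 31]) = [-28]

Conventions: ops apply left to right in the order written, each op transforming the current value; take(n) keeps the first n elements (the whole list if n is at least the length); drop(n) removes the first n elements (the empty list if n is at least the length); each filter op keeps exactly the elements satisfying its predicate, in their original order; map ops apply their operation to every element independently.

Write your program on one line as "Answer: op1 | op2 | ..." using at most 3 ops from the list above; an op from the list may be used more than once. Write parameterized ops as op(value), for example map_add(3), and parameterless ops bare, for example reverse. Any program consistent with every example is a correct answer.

reverse | filter_lt(9) | take(3)

Check, running the answer program on each example:
  [-48, 50, -49, -29, -4] -> [-4, -29, -49, 50, -48] -> [-4, -29, -49, -48] -> [-4, -29, -49]
  [45, -22, -1, 35, 35, -13, -37, 0] -> [0, -37, -13, 35, 35, -1, -22, 45] -> [0, -37, -13, -1, -22] -> [0, -37, -13]
  [-20, -1, 41] -> [41, -1, -20] -> [-1, -20] -> [-1, -20]
  [16, -26, -42, -32, 49, 40] -> [40, 49, -32, -42, -26, 16] -> [-32, -42, -26] -> [-32, -42, -26]
  [-45, 11, -35, -17, -47, -45] -> [-45, -47, -17, -35, 11, -45] -> [-45, -47, -17, -35, -45] -> [-45, -47, -17]
  [18, 33, -28, 31] -> [31, -28, 33, 18] -> [-28] -> [-28]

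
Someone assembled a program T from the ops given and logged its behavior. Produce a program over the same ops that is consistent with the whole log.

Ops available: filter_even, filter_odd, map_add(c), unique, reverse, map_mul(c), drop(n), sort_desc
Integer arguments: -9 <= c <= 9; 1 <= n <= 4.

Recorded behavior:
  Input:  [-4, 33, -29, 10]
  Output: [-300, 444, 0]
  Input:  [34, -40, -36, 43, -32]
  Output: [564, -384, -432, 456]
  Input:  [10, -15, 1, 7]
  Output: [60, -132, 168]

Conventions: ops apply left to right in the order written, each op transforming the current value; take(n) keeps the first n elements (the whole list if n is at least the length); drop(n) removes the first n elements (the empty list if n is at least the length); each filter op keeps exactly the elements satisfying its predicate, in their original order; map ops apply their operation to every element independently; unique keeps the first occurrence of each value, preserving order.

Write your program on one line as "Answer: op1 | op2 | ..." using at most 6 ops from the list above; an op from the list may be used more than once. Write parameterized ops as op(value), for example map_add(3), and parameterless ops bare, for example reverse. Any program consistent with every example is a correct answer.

reverse | map_mul(-2) | map_add(-8) | map_mul(-6) | drop(1)

Check, running the answer program on each example:
  [-4, 33, -29, 10] -> [10, -29, 33, -4] -> [-20, 58, -66, 8] -> [-28, 50, -74, 0] -> [168, -300, 444, 0] -> [-300, 444, 0]
  [34, -40, -36, 43, -32] -> [-32, 43, -36, -40, 34] -> [64, -86, 72, 80, -68] -> [56, -94, 64, 72, -76] -> [-336, 564, -384, -432, 456] -> [564, -384, -432, 456]
  [10, -15, 1, 7] -> [7, 1, -15, 10] -> [-14, -2, 30, -20] -> [-22, -10, 22, -28] -> [132, 60, -132, 168] -> [60, -132, 168]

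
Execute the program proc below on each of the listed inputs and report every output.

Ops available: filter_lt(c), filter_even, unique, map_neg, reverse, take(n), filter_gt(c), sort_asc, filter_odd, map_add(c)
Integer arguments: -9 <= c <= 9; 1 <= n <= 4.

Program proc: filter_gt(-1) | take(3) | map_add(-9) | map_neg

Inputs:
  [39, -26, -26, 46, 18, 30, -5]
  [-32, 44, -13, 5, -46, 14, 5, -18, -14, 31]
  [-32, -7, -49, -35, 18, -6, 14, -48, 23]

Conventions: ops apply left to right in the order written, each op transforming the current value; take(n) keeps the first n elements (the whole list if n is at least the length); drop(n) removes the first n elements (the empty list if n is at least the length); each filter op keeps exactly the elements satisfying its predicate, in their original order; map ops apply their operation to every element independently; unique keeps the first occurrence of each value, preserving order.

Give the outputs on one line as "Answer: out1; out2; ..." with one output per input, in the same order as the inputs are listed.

[-30, -37, -9]; [-35, 4, -5]; [-9, -5, -14]

Execution, op by op:
  [39, -26, -26, 46, 18, 30, -5] -> [39, 46, 18, 30] -> [39, 46, 18] -> [30, 37, 9] -> [-30, -37, -9]
  [-32, 44, -13, 5, -46, 14, 5, -18, -14, 31] -> [44, 5, 14, 5, 31] -> [44, 5, 14] -> [35, -4, 5] -> [-35, 4, -5]
  [-32, -7, -49, -35, 18, -6, 14, -48, 23] -> [18, 14, 23] -> [18, 14, 23] -> [9, 5, 14] -> [-9, -5, -14]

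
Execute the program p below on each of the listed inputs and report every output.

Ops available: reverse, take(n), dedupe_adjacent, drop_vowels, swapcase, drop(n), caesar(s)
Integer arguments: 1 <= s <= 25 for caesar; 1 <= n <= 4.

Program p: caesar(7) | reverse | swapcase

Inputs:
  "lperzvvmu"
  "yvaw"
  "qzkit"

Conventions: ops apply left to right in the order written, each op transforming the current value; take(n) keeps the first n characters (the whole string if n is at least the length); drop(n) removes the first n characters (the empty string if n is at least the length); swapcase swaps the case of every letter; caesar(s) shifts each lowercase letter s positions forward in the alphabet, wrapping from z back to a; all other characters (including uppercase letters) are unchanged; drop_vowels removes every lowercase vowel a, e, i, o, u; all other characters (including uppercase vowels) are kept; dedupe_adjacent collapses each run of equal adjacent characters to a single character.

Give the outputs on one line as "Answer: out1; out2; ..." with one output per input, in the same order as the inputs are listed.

"BTCCGYLWS"; "DHCF"; "APRGX"

Execution, op by op:
  "lperzvvmu" -> "swlygcctb" -> "btccgylws" -> "BTCCGYLWS"
  "yvaw" -> "fchd" -> "dhcf" -> "DHCF"
  "qzkit" -> "xgrpa" -> "aprgx" -> "APRGX"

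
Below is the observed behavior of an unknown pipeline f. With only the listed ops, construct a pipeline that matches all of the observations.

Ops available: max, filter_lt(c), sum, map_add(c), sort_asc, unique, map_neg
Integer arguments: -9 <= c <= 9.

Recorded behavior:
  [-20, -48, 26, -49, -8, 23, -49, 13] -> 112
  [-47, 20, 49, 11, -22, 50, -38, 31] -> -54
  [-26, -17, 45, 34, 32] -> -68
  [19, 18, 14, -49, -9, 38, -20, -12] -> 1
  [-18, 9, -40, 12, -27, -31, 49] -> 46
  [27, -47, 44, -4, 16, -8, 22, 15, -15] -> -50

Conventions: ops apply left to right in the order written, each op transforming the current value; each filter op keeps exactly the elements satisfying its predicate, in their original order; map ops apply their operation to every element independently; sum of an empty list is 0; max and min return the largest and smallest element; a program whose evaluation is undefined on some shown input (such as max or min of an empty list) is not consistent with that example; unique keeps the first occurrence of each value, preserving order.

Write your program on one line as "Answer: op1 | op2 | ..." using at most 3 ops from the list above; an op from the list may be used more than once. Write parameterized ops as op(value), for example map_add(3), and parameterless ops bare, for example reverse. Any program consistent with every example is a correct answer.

map_neg | sort_asc | sum

Check, running the answer program on each example:
  [-20, -48, 26, -49, -8, 23, -49, 13] -> [20, 48, -26, 49, 8, -23, 49, -13] -> [-26, -23, -13, 8, 20, 48, 49, 49] -> 112
  [-47, 20, 49, 11, -22, 50, -38, 31] -> [47, -20, -49, -11, 22, -50, 38, -31] -> [-50, -49, -31, -20, -11, 22, 38, 47] -> -54
  [-26, -17, 45, 34, 32] -> [26, 17, -45, -34, -32] -> [-45, -34, -32, 17, 26] -> -68
  [19, 18, 14, -49, -9, 38, -20, -12] -> [-19, -18, -14, 49, 9, -38, 20, 12] -> [-38, -19, -18, -14, 9, 12, 20, 49] -> 1
  [-18, 9, -40, 12, -27, -31, 49] -> [18, -9, 40, -12, 27, 31, -49] -> [-49, -12, -9, 18, 27, 31, 40] -> 46
  [27, -47, 44, -4, 16, -8, 22, 15, -15] -> [-27, 47, -44, 4, -16, 8, -22, -15, 15] -> [-44, -27, -22, -16, -15, 4, 8, 15, 47] -> -50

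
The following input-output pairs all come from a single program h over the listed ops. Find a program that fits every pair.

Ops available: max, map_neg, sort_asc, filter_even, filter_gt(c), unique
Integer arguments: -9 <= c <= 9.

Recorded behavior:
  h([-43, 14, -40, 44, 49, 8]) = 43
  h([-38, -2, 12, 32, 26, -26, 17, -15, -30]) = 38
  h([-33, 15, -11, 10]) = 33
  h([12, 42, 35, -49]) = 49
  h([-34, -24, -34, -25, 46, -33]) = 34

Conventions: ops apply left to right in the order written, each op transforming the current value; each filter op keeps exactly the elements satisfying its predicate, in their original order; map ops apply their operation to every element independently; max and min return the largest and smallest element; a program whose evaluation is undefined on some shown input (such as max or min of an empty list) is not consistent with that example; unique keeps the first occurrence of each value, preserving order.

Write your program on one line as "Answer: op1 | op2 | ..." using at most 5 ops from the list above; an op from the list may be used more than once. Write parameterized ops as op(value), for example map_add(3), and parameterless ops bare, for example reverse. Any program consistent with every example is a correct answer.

map_neg | filter_gt(8) | unique | sort_asc | max

Check, running the answer program on each example:
  [-43, 14, -40, 44, 49, 8] -> [43, -14, 40, -44, -49, -8] -> [43, 40] -> [43, 40] -> [40, 43] -> 43
  [-38, -2, 12, 32, 26, -26, 17, -15, -30] -> [38, 2, -12, -32, -26, 26, -17, 15, 30] -> [38, 26, 15, 30] -> [38, 26, 15, 30] -> [15, 26, 30, 38] -> 38
  [-33, 15, -11, 10] -> [33, -15, 11, -10] -> [33, 11] -> [33, 11] -> [11, 33] -> 33
  [12, 42, 35, -49] -> [-12, -42, -35, 49] -> [49] -> [49] -> [49] -> 49
  [-34, -24, -34, -25, 46, -33] -> [34, 24, 34, 25, -46, 33] -> [34, 24, 34, 25, 33] -> [34, 24, 25, 33] -> [24, 25, 33, 34] -> 34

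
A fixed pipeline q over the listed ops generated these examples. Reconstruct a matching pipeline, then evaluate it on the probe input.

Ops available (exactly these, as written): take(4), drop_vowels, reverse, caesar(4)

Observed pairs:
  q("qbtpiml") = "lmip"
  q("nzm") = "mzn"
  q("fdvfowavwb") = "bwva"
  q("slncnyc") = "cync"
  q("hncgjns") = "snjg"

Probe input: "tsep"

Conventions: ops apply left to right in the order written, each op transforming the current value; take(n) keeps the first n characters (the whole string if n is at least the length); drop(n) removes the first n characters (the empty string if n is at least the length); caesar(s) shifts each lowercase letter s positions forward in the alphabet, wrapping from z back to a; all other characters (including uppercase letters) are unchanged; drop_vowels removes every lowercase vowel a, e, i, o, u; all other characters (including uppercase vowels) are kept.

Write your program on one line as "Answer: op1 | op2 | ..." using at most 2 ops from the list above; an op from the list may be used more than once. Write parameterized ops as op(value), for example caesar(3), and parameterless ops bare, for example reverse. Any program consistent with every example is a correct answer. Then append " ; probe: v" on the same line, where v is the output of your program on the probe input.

reverse | take(4) ; probe: "pest"

Check, running the answer program on each example:
  "qbtpiml" -> "lmiptbq" -> "lmip"
  "nzm" -> "mzn" -> "mzn"
  "fdvfowavwb" -> "bwvawofvdf" -> "bwva"
  "slncnyc" -> "cyncnls" -> "cync"
  "hncgjns" -> "snjgcnh" -> "snjg"
  probe: "tsep" -> "pest" -> "pest"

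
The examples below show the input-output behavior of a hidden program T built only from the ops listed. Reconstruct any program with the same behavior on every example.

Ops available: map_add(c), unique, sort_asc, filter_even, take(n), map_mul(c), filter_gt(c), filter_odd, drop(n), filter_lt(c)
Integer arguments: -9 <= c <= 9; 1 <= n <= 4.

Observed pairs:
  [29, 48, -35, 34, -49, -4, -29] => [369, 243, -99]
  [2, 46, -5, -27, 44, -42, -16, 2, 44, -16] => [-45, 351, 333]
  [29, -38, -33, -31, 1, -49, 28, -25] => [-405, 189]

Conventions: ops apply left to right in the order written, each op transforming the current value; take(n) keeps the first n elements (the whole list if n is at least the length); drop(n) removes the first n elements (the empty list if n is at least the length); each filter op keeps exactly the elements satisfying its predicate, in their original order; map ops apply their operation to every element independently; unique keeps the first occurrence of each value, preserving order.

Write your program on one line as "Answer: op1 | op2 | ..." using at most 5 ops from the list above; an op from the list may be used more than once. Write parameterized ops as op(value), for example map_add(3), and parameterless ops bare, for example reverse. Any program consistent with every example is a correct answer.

filter_even | take(3) | map_add(-7) | map_mul(9)

Check, running the answer program on each example:
  [29, 48, -35, 34, -49, -4, -29] -> [48, 34, -4] -> [48, 34, -4] -> [41, 27, -11] -> [369, 243, -99]
  [2, 46, -5, -27, 44, -42, -16, 2, 44, -16] -> [2, 46, 44, -42, -16, 2, 44, -16] -> [2, 46, 44] -> [-5, 39, 37] -> [-45, 351, 333]
  [29, -38, -33, -31, 1, -49, 28, -25] -> [-38, 28] -> [-38, 28] -> [-45, 21] -> [-405, 189]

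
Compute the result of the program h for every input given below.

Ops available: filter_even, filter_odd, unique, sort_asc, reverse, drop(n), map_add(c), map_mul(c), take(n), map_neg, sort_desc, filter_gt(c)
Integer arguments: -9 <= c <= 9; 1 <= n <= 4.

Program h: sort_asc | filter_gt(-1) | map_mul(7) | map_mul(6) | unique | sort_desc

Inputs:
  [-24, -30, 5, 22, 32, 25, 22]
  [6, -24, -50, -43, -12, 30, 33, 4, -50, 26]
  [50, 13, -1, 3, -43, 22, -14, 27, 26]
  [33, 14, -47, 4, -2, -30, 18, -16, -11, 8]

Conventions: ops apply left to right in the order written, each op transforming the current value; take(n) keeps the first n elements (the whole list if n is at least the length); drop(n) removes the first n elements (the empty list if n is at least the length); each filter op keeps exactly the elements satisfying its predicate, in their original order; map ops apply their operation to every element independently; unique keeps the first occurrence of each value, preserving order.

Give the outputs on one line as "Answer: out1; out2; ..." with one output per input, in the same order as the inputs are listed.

[1344, 1050, 924, 210]; [1386, 1260, 1092, 252, 168]; [2100, 1134, 1092, 924, 546, 126]; [1386, 756, 588, 336, 168]

Execution, op by op:
  [-24, -30, 5, 22, 32, 25, 22] -> [-30, -24, 5, 22, 22, 25, 32] -> [5, 22, 22, 25, 32] -> [35, 154, 154, 175, 224] -> [210, 924, 924, 1050, 1344] -> [210, 924, 1050, 1344] -> [1344, 1050, 924, 210]
  [6, -24, -50, -43, -12, 30, 33, 4, -50, 26] -> [-50, -50, -43, -24, -12, 4, 6, 26, 30, 33] -> [4, 6, 26, 30, 33] -> [28, 42, 182, 210, 231] -> [168, 252, 1092, 1260, 1386] -> [168, 252, 1092, 1260, 1386] -> [1386, 1260, 1092, 252, 168]
  [50, 13, -1, 3, -43, 22, -14, 27, 26] -> [-43, -14, -1, 3, 13, 22, 26, 27, 50] -> [3, 13, 22, 26, 27, 50] -> [21, 91, 154, 182, 189, 350] -> [126, 546, 924, 1092, 1134, 2100] -> [126, 546, 924, 1092, 1134, 2100] -> [2100, 1134, 1092, 924, 546, 126]
  [33, 14, -47, 4, -2, -30, 18, -16, -11, 8] -> [-47, -30, -16, -11, -2, 4, 8, 14, 18, 33] -> [4, 8, 14, 18, 33] -> [28, 56, 98, 126, 231] -> [168, 336, 588, 756, 1386] -> [168, 336, 588, 756, 1386] -> [1386, 756, 588, 336, 168]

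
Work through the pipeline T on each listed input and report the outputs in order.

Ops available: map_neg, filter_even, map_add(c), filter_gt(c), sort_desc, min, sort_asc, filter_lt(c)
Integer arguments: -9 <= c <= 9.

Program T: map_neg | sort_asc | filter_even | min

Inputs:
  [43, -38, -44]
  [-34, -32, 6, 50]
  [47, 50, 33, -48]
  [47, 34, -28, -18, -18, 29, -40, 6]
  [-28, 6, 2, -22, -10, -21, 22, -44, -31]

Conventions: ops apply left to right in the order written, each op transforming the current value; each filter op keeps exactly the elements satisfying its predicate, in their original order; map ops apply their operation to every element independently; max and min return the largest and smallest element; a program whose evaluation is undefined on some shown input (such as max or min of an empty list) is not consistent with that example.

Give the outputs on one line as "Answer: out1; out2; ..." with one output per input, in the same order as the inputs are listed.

Execution, op by op:
  [43, -38, -44] -> [-43, 38, 44] -> [-43, 38, 44] -> [38, 44] -> 38
  [-34, -32, 6, 50] -> [34, 32, -6, -50] -> [-50, -6, 32, 34] -> [-50, -6, 32, 34] -> -50
  [47, 50, 33, -48] -> [-47, -50, -33, 48] -> [-50, -47, -33, 48] -> [-50, 48] -> -50
  [47, 34, -28, -18, -18, 29, -40, 6] -> [-47, -34, 28, 18, 18, -29, 40, -6] -> [-47, -34, -29, -6, 18, 18, 28, 40] -> [-34, -6, 18, 18, 28, 40] -> -34
  [-28, 6, 2, -22, -10, -21, 22, -44, -31] -> [28, -6, -2, 22, 10, 21, -22, 44, 31] -> [-22, -6, -2, 10, 21, 22, 28, 31, 44] -> [-22, -6, -2, 10, 22, 28, 44] -> -22

38; -50; -50; -34; -22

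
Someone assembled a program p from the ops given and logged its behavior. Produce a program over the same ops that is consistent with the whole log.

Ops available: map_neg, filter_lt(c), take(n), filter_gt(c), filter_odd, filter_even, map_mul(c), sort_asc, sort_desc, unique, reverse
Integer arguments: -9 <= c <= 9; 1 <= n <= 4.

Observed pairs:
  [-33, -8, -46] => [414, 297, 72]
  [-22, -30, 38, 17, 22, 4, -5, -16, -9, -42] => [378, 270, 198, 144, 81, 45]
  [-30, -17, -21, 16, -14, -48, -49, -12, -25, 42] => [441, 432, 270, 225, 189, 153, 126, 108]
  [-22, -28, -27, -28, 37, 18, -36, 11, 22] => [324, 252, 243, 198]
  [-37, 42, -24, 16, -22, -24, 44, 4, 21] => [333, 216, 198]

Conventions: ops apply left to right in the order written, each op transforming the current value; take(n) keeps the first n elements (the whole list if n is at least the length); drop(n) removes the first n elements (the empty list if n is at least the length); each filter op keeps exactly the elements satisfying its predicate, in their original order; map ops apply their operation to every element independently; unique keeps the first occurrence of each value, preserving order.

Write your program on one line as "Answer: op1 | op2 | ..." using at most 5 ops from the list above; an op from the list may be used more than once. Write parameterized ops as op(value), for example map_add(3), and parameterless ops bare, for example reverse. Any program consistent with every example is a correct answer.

map_neg | unique | map_mul(9) | filter_gt(-3) | sort_desc

Check, running the answer program on each example:
  [-33, -8, -46] -> [33, 8, 46] -> [33, 8, 46] -> [297, 72, 414] -> [297, 72, 414] -> [414, 297, 72]
  [-22, -30, 38, 17, 22, 4, -5, -16, -9, -42] -> [22, 30, -38, -17, -22, -4, 5, 16, 9, 42] -> [22, 30, -38, -17, -22, -4, 5, 16, 9, 42] -> [198, 270, -342, -153, -198, -36, 45, 144, 81, 378] -> [198, 270, 45, 144, 81, 378] -> [378, 270, 198, 144, 81, 45]
  [-30, -17, -21, 16, -14, -48, -49, -12, -25, 42] -> [30, 17, 21, -16, 14, 48, 49, 12, 25, -42] -> [30, 17, 21, -16, 14, 48, 49, 12, 25, -42] -> [270, 153, 189, -144, 126, 432, 441, 108, 225, -378] -> [270, 153, 189, 126, 432, 441, 108, 225] -> [441, 432, 270, 225, 189, 153, 126, 108]
  [-22, -28, -27, -28, 37, 18, -36, 11, 22] -> [22, 28, 27, 28, -37, -18, 36, -11, -22] -> [22, 28, 27, -37, -18, 36, -11, -22] -> [198, 252, 243, -333, -162, 324, -99, -198] -> [198, 252, 243, 324] -> [324, 252, 243, 198]
  [-37, 42, -24, 16, -22, -24, 44, 4, 21] -> [37, -42, 24, -16, 22, 24, -44, -4, -21] -> [37, -42, 24, -16, 22, -44, -4, -21] -> [333, -378, 216, -144, 198, -396, -36, -189] -> [333, 216, 198] -> [333, 216, 198]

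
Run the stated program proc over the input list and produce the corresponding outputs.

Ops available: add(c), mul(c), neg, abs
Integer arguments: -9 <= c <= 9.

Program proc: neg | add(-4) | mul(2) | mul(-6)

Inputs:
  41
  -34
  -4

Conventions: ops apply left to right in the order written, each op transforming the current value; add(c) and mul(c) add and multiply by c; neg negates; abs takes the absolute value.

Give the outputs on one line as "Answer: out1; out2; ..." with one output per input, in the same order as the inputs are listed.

Execution, op by op:
  41 -> -41 -> -45 -> -90 -> 540
  -34 -> 34 -> 30 -> 60 -> -360
  -4 -> 4 -> 0 -> 0 -> 0

540; -360; 0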